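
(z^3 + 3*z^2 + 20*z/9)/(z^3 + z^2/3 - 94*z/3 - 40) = z*(3*z + 5)/(3*(z^2 - z - 30))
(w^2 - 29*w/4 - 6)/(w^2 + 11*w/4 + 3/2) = (w - 8)/(w + 2)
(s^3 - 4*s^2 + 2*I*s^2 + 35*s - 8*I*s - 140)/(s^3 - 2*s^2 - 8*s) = (s^2 + 2*I*s + 35)/(s*(s + 2))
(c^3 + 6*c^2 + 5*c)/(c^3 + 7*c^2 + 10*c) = (c + 1)/(c + 2)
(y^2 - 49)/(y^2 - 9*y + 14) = (y + 7)/(y - 2)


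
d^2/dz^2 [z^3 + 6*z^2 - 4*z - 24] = 6*z + 12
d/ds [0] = 0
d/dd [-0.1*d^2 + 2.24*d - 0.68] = 2.24 - 0.2*d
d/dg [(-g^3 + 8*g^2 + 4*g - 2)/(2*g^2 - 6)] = (-g^4 + 5*g^2 - 44*g - 12)/(2*(g^4 - 6*g^2 + 9))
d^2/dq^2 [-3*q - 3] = 0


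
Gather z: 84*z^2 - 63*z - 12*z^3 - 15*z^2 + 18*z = -12*z^3 + 69*z^2 - 45*z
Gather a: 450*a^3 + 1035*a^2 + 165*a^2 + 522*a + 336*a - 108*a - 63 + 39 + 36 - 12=450*a^3 + 1200*a^2 + 750*a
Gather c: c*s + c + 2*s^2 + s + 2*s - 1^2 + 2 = c*(s + 1) + 2*s^2 + 3*s + 1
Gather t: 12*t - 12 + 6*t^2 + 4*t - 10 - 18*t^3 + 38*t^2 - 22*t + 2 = -18*t^3 + 44*t^2 - 6*t - 20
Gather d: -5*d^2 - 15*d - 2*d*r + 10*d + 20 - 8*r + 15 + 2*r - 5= -5*d^2 + d*(-2*r - 5) - 6*r + 30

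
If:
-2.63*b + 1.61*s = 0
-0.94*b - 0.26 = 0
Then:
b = -0.28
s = -0.45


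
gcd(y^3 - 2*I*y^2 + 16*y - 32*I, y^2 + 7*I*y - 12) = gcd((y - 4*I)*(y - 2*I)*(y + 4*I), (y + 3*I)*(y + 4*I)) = y + 4*I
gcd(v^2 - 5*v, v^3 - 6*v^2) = v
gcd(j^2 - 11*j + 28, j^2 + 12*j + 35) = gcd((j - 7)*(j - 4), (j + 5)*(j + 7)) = 1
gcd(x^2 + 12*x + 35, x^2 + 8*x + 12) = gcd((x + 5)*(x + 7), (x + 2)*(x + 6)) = 1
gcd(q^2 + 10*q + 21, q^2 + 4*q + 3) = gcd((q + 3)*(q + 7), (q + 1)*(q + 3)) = q + 3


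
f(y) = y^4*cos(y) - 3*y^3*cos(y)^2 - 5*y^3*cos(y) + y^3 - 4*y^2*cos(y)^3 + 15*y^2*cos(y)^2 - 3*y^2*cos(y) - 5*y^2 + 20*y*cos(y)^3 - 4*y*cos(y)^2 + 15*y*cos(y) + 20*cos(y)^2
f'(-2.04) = -70.36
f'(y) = -y^4*sin(y) + 6*y^3*sin(y)*cos(y) + 5*y^3*sin(y) + 4*y^3*cos(y) + 12*y^2*sin(y)*cos(y)^2 - 30*y^2*sin(y)*cos(y) + 3*y^2*sin(y) - 9*y^2*cos(y)^2 - 15*y^2*cos(y) + 3*y^2 - 60*y*sin(y)*cos(y)^2 + 8*y*sin(y)*cos(y) - 15*y*sin(y) - 8*y*cos(y)^3 + 30*y*cos(y)^2 - 6*y*cos(y) - 10*y - 40*sin(y)*cos(y) + 20*cos(y)^3 - 4*cos(y)^2 + 15*cos(y)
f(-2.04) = -7.80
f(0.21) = 25.39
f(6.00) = 101.61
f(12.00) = 8627.41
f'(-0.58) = 20.73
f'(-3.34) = 241.32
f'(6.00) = 154.38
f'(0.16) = 22.52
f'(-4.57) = -390.43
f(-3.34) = 89.57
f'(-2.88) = -106.18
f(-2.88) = 112.78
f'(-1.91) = -36.27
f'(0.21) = 18.72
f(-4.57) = -297.52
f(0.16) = 24.36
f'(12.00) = 6765.06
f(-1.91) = -14.68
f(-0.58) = 2.89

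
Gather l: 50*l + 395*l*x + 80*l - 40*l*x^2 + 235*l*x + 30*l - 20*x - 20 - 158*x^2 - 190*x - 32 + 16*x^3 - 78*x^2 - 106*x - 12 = l*(-40*x^2 + 630*x + 160) + 16*x^3 - 236*x^2 - 316*x - 64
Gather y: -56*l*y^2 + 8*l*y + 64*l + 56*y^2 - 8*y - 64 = 64*l + y^2*(56 - 56*l) + y*(8*l - 8) - 64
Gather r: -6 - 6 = -12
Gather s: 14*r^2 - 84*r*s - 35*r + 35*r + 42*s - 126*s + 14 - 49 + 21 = 14*r^2 + s*(-84*r - 84) - 14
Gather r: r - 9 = r - 9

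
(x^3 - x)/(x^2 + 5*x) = (x^2 - 1)/(x + 5)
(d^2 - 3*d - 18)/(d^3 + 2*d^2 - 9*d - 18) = (d - 6)/(d^2 - d - 6)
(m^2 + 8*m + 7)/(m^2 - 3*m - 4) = (m + 7)/(m - 4)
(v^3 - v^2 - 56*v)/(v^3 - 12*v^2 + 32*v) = (v + 7)/(v - 4)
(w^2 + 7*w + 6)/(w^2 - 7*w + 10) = (w^2 + 7*w + 6)/(w^2 - 7*w + 10)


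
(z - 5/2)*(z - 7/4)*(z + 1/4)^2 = z^4 - 15*z^3/4 + 37*z^2/16 + 123*z/64 + 35/128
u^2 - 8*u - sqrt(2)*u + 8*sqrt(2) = (u - 8)*(u - sqrt(2))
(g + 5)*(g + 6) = g^2 + 11*g + 30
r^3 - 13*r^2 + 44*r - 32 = (r - 8)*(r - 4)*(r - 1)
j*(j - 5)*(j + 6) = j^3 + j^2 - 30*j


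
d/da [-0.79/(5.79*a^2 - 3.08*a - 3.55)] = (9.1482*a - 2.4332)/(-5.79*a^2 + 3.08*a + 3.55)^2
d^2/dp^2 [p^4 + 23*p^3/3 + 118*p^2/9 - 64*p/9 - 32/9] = 12*p^2 + 46*p + 236/9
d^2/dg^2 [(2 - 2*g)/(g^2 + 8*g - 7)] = 4*(-4*(g - 1)*(g + 4)^2 + (3*g + 7)*(g^2 + 8*g - 7))/(g^2 + 8*g - 7)^3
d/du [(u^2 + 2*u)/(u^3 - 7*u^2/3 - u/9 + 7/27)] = 27*(-27*u^4 - 108*u^3 + 123*u^2 + 14*u + 14)/(729*u^6 - 3402*u^5 + 3807*u^4 + 756*u^3 - 873*u^2 - 42*u + 49)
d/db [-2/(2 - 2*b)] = -1/(b - 1)^2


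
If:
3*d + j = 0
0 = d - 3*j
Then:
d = 0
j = 0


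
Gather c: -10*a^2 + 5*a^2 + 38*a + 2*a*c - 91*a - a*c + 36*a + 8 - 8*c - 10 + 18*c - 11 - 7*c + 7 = -5*a^2 - 17*a + c*(a + 3) - 6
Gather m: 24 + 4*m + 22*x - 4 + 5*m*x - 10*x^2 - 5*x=m*(5*x + 4) - 10*x^2 + 17*x + 20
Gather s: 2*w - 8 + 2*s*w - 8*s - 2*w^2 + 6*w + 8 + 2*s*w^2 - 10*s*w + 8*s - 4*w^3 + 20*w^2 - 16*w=s*(2*w^2 - 8*w) - 4*w^3 + 18*w^2 - 8*w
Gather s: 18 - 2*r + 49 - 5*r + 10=77 - 7*r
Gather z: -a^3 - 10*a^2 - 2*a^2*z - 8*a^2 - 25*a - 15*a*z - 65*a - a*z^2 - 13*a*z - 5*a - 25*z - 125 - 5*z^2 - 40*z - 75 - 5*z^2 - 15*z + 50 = -a^3 - 18*a^2 - 95*a + z^2*(-a - 10) + z*(-2*a^2 - 28*a - 80) - 150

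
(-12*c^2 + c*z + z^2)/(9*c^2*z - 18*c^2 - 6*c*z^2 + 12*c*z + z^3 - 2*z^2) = (4*c + z)/(-3*c*z + 6*c + z^2 - 2*z)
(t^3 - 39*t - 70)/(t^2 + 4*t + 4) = (t^2 - 2*t - 35)/(t + 2)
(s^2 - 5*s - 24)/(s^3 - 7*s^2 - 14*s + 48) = 1/(s - 2)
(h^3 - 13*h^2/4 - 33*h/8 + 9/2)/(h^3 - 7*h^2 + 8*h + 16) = (8*h^2 + 6*h - 9)/(8*(h^2 - 3*h - 4))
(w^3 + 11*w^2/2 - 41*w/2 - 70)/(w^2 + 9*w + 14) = (w^2 - 3*w/2 - 10)/(w + 2)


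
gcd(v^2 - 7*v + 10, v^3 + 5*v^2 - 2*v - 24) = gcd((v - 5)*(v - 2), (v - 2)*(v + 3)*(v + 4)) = v - 2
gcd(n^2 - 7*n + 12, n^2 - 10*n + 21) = n - 3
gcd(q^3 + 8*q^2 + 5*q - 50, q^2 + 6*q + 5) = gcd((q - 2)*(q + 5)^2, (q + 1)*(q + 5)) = q + 5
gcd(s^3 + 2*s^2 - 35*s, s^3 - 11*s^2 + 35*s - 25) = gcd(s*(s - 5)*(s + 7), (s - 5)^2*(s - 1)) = s - 5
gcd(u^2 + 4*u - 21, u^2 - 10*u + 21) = u - 3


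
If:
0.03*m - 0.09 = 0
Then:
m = 3.00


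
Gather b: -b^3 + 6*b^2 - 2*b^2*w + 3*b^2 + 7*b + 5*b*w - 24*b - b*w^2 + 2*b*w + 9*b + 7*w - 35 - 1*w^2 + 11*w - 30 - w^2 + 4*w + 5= -b^3 + b^2*(9 - 2*w) + b*(-w^2 + 7*w - 8) - 2*w^2 + 22*w - 60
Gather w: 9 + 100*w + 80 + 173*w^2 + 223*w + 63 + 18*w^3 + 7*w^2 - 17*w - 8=18*w^3 + 180*w^2 + 306*w + 144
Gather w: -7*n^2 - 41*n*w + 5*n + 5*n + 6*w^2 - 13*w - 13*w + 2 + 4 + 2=-7*n^2 + 10*n + 6*w^2 + w*(-41*n - 26) + 8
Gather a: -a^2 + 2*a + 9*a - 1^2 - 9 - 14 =-a^2 + 11*a - 24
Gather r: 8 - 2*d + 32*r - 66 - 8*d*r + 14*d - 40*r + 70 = 12*d + r*(-8*d - 8) + 12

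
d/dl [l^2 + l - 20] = 2*l + 1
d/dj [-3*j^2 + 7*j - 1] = 7 - 6*j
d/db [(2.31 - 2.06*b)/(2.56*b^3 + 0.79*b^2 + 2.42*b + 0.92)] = (10.5472*b^3 - 16.1134*b^2 - 3.6498*b - 7.4854)/(6.5536*b^6 + 4.0448*b^5 + 13.0145*b^4 + 8.534*b^3 + 7.31*b^2 + 4.4528*b + 0.8464)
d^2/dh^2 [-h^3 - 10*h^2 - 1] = -6*h - 20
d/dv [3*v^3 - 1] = 9*v^2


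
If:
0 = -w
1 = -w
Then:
No Solution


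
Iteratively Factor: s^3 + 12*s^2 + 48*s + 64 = (s + 4)*(s^2 + 8*s + 16) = (s + 4)^2*(s + 4)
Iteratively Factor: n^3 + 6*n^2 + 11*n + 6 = (n + 3)*(n^2 + 3*n + 2) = (n + 2)*(n + 3)*(n + 1)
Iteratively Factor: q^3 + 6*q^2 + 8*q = (q + 2)*(q^2 + 4*q) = q*(q + 2)*(q + 4)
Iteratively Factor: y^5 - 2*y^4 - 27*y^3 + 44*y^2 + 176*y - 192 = (y - 1)*(y^4 - y^3 - 28*y^2 + 16*y + 192) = (y - 4)*(y - 1)*(y^3 + 3*y^2 - 16*y - 48) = (y - 4)*(y - 1)*(y + 3)*(y^2 - 16) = (y - 4)^2*(y - 1)*(y + 3)*(y + 4)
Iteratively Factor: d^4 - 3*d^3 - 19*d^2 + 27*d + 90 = (d + 3)*(d^3 - 6*d^2 - d + 30) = (d - 5)*(d + 3)*(d^2 - d - 6) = (d - 5)*(d - 3)*(d + 3)*(d + 2)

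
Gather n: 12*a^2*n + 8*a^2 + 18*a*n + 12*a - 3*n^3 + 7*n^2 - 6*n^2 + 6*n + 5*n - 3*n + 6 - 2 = 8*a^2 + 12*a - 3*n^3 + n^2 + n*(12*a^2 + 18*a + 8) + 4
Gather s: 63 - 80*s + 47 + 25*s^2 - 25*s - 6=25*s^2 - 105*s + 104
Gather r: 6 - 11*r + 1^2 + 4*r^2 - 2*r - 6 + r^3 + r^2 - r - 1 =r^3 + 5*r^2 - 14*r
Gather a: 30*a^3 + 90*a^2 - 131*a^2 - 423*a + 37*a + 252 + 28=30*a^3 - 41*a^2 - 386*a + 280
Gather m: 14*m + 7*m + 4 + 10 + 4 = 21*m + 18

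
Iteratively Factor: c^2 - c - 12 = (c - 4)*(c + 3)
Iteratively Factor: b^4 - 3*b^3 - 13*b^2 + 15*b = (b + 3)*(b^3 - 6*b^2 + 5*b) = (b - 1)*(b + 3)*(b^2 - 5*b) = (b - 5)*(b - 1)*(b + 3)*(b)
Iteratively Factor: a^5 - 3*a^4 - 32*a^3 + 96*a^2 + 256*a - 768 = (a + 4)*(a^4 - 7*a^3 - 4*a^2 + 112*a - 192) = (a - 4)*(a + 4)*(a^3 - 3*a^2 - 16*a + 48) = (a - 4)*(a - 3)*(a + 4)*(a^2 - 16) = (a - 4)*(a - 3)*(a + 4)^2*(a - 4)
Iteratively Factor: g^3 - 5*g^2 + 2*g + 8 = (g + 1)*(g^2 - 6*g + 8) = (g - 4)*(g + 1)*(g - 2)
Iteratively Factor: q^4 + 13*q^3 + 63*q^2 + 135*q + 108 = (q + 3)*(q^3 + 10*q^2 + 33*q + 36) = (q + 3)*(q + 4)*(q^2 + 6*q + 9) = (q + 3)^2*(q + 4)*(q + 3)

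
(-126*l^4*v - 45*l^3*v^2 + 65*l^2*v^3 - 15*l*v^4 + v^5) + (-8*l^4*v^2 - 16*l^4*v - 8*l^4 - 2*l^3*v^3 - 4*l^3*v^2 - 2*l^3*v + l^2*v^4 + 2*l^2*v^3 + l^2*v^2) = -8*l^4*v^2 - 142*l^4*v - 8*l^4 - 2*l^3*v^3 - 49*l^3*v^2 - 2*l^3*v + l^2*v^4 + 67*l^2*v^3 + l^2*v^2 - 15*l*v^4 + v^5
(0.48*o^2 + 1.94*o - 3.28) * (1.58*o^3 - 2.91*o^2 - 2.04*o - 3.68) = 0.7584*o^5 + 1.6684*o^4 - 11.807*o^3 + 3.8208*o^2 - 0.448*o + 12.0704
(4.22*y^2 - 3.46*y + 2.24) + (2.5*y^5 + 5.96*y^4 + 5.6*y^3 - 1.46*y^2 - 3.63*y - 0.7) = 2.5*y^5 + 5.96*y^4 + 5.6*y^3 + 2.76*y^2 - 7.09*y + 1.54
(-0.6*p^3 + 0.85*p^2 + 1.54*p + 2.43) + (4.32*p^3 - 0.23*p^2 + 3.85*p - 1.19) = 3.72*p^3 + 0.62*p^2 + 5.39*p + 1.24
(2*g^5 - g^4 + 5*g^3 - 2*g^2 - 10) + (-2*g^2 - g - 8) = 2*g^5 - g^4 + 5*g^3 - 4*g^2 - g - 18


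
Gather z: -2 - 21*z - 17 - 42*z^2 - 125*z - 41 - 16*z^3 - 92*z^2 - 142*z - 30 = -16*z^3 - 134*z^2 - 288*z - 90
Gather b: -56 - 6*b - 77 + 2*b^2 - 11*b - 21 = 2*b^2 - 17*b - 154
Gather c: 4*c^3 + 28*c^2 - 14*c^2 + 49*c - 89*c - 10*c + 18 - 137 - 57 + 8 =4*c^3 + 14*c^2 - 50*c - 168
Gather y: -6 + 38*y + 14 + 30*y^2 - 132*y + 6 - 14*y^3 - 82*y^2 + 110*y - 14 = -14*y^3 - 52*y^2 + 16*y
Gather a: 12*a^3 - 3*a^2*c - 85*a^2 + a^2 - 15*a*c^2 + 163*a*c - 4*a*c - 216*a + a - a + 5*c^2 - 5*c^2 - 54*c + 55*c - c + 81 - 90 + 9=12*a^3 + a^2*(-3*c - 84) + a*(-15*c^2 + 159*c - 216)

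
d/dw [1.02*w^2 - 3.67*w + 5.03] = 2.04*w - 3.67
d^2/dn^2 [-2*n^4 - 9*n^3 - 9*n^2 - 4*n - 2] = -24*n^2 - 54*n - 18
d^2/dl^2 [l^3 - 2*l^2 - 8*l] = 6*l - 4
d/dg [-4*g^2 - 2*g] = -8*g - 2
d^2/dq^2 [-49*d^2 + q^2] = 2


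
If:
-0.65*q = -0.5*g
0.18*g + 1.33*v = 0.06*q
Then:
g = -9.9367816091954*v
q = -7.64367816091954*v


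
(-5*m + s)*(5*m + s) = -25*m^2 + s^2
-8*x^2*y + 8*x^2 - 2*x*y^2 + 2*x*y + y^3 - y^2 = (-4*x + y)*(2*x + y)*(y - 1)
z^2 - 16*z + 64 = (z - 8)^2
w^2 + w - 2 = (w - 1)*(w + 2)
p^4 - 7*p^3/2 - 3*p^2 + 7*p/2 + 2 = (p - 4)*(p - 1)*(p + 1/2)*(p + 1)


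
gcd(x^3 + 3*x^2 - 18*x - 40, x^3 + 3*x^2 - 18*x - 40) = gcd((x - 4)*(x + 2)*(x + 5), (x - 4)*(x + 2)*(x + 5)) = x^3 + 3*x^2 - 18*x - 40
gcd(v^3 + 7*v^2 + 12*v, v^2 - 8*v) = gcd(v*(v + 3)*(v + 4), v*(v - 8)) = v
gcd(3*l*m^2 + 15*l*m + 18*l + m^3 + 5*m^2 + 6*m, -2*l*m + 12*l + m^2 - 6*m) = 1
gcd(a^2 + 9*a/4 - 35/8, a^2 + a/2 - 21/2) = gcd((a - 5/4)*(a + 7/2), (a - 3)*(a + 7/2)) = a + 7/2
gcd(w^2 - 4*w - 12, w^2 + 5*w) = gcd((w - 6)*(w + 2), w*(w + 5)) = 1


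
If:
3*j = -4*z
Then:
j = -4*z/3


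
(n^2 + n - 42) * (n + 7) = n^3 + 8*n^2 - 35*n - 294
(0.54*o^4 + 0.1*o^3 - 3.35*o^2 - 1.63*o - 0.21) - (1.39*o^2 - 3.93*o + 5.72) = 0.54*o^4 + 0.1*o^3 - 4.74*o^2 + 2.3*o - 5.93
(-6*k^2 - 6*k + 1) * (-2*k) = 12*k^3 + 12*k^2 - 2*k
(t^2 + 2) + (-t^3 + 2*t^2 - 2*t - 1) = -t^3 + 3*t^2 - 2*t + 1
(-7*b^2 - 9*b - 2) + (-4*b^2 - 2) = -11*b^2 - 9*b - 4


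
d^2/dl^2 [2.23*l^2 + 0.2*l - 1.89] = 4.46000000000000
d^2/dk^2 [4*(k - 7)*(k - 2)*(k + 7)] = 24*k - 16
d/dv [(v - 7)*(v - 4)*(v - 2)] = 3*v^2 - 26*v + 50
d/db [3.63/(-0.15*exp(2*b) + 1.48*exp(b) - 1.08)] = (1.089*exp(b) - 5.3724)*exp(b)/(0.15*exp(2*b) - 1.48*exp(b) + 1.08)^2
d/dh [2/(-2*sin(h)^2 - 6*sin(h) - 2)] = (2*sin(h) + 3)*cos(h)/(sin(h)^2 + 3*sin(h) + 1)^2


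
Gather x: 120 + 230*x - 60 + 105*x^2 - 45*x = 105*x^2 + 185*x + 60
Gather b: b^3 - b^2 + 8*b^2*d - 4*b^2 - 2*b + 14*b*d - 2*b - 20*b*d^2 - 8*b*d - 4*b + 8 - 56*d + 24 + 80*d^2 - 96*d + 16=b^3 + b^2*(8*d - 5) + b*(-20*d^2 + 6*d - 8) + 80*d^2 - 152*d + 48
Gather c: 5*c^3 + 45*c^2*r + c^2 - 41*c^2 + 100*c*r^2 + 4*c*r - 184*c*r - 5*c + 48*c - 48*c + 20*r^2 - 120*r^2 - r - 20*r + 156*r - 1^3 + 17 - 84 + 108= 5*c^3 + c^2*(45*r - 40) + c*(100*r^2 - 180*r - 5) - 100*r^2 + 135*r + 40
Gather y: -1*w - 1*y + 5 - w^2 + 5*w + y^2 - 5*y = -w^2 + 4*w + y^2 - 6*y + 5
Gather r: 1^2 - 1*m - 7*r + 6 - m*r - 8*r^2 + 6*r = -m - 8*r^2 + r*(-m - 1) + 7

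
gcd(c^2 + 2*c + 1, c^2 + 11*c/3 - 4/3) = 1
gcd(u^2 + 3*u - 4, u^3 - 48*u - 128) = u + 4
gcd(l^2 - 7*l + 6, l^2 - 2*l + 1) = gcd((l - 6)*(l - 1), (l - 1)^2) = l - 1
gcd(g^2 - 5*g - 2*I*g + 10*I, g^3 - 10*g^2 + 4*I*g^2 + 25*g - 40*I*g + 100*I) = g - 5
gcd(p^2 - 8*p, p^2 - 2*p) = p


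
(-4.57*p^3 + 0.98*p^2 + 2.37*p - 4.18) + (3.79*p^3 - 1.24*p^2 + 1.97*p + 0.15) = -0.78*p^3 - 0.26*p^2 + 4.34*p - 4.03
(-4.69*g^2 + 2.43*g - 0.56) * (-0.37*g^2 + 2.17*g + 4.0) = 1.7353*g^4 - 11.0764*g^3 - 13.2797*g^2 + 8.5048*g - 2.24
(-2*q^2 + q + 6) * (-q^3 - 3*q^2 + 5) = 2*q^5 + 5*q^4 - 9*q^3 - 28*q^2 + 5*q + 30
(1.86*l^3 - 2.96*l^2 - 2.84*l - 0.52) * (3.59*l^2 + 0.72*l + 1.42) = 6.6774*l^5 - 9.2872*l^4 - 9.6856*l^3 - 8.1148*l^2 - 4.4072*l - 0.7384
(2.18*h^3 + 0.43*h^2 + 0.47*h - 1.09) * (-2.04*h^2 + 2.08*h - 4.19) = -4.4472*h^5 + 3.6572*h^4 - 9.1986*h^3 + 1.3995*h^2 - 4.2365*h + 4.5671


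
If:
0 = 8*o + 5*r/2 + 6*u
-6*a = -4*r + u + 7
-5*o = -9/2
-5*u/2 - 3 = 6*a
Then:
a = 145/486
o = 9/10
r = 232/135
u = -776/405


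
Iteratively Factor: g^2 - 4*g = (g)*(g - 4)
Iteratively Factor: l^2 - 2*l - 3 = (l + 1)*(l - 3)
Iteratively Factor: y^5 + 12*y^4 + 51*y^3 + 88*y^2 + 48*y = (y + 4)*(y^4 + 8*y^3 + 19*y^2 + 12*y) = (y + 1)*(y + 4)*(y^3 + 7*y^2 + 12*y) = y*(y + 1)*(y + 4)*(y^2 + 7*y + 12) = y*(y + 1)*(y + 3)*(y + 4)*(y + 4)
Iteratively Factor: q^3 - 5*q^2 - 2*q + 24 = (q - 4)*(q^2 - q - 6) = (q - 4)*(q - 3)*(q + 2)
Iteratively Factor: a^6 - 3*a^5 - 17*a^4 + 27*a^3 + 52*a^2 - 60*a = (a + 3)*(a^5 - 6*a^4 + a^3 + 24*a^2 - 20*a) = (a - 1)*(a + 3)*(a^4 - 5*a^3 - 4*a^2 + 20*a) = (a - 5)*(a - 1)*(a + 3)*(a^3 - 4*a) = (a - 5)*(a - 2)*(a - 1)*(a + 3)*(a^2 + 2*a) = (a - 5)*(a - 2)*(a - 1)*(a + 2)*(a + 3)*(a)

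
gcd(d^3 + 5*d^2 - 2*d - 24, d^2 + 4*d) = d + 4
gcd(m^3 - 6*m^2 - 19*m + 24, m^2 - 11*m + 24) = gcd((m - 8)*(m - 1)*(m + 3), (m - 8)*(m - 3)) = m - 8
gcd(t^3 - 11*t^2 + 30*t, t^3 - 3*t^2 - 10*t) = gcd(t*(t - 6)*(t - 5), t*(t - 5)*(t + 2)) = t^2 - 5*t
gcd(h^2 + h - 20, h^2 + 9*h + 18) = 1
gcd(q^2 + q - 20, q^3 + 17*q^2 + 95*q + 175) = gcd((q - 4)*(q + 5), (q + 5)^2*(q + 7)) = q + 5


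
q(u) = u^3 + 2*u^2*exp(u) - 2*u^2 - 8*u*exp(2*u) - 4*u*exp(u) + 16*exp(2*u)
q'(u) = 2*u^2*exp(u) + 3*u^2 - 16*u*exp(2*u) - 4*u + 24*exp(2*u) - 4*exp(u)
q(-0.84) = 4.29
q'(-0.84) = 11.34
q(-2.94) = -41.05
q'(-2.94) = 38.59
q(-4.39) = -122.45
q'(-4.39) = 75.82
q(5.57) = -1956426.80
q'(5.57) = -4469617.23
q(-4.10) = -101.70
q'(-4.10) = 67.35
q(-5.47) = -223.16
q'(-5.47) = 111.88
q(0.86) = 45.45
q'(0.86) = 50.01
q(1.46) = 72.16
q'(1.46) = 13.55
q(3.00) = -3097.92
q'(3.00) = -9386.09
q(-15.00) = -3825.00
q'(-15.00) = 735.00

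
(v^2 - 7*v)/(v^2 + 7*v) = (v - 7)/(v + 7)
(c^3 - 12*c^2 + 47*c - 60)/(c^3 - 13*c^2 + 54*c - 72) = (c - 5)/(c - 6)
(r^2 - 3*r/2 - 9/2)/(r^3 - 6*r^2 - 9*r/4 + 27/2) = 2*(r - 3)/(2*r^2 - 15*r + 18)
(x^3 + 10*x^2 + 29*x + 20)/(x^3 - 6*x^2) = (x^3 + 10*x^2 + 29*x + 20)/(x^2*(x - 6))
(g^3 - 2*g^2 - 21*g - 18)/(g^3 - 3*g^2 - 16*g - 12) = (g + 3)/(g + 2)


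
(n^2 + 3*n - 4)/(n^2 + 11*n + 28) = (n - 1)/(n + 7)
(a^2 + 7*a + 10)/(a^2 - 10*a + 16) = (a^2 + 7*a + 10)/(a^2 - 10*a + 16)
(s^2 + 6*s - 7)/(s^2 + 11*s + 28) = (s - 1)/(s + 4)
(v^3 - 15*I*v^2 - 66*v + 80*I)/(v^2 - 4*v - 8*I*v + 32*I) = (v^2 - 7*I*v - 10)/(v - 4)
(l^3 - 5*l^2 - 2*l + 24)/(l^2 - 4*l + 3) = (l^2 - 2*l - 8)/(l - 1)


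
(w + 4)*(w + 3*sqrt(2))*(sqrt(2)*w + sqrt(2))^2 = 2*w^4 + 6*sqrt(2)*w^3 + 12*w^3 + 18*w^2 + 36*sqrt(2)*w^2 + 8*w + 54*sqrt(2)*w + 24*sqrt(2)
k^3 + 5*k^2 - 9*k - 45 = (k - 3)*(k + 3)*(k + 5)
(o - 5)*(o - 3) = o^2 - 8*o + 15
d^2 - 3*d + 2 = (d - 2)*(d - 1)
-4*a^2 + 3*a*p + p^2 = (-a + p)*(4*a + p)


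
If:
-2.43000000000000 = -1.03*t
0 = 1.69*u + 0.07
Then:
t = 2.36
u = -0.04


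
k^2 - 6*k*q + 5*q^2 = (k - 5*q)*(k - q)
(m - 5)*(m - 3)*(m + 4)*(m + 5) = m^4 + m^3 - 37*m^2 - 25*m + 300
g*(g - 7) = g^2 - 7*g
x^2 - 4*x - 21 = (x - 7)*(x + 3)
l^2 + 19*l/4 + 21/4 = (l + 7/4)*(l + 3)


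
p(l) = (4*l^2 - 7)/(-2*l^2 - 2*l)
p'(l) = 8*l/(-2*l^2 - 2*l) + (4*l + 2)*(4*l^2 - 7)/(-2*l^2 - 2*l)^2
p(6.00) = -1.63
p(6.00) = -1.63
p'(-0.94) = 412.71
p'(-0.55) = -4.16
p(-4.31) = -2.36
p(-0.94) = -30.72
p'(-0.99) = 14996.43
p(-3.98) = -2.38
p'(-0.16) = -134.59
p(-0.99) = -155.54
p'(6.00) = -0.07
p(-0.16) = -25.66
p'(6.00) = -0.07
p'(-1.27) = 18.41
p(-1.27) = 0.80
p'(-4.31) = -0.05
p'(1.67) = -1.04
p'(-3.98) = -0.05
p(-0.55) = -11.70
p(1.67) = -0.47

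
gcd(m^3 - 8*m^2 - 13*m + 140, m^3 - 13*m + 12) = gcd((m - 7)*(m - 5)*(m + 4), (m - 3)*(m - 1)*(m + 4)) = m + 4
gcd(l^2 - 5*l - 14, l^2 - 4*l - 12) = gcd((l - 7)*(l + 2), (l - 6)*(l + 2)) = l + 2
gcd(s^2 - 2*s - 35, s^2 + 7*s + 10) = s + 5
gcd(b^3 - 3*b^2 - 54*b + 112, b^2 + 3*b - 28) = b + 7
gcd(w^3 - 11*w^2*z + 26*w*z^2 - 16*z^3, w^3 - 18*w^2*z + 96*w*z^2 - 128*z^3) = w^2 - 10*w*z + 16*z^2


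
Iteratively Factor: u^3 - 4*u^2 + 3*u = (u - 3)*(u^2 - u) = (u - 3)*(u - 1)*(u)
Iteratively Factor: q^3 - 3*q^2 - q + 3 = (q + 1)*(q^2 - 4*q + 3) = (q - 3)*(q + 1)*(q - 1)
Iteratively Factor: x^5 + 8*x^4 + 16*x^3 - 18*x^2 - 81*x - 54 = (x + 3)*(x^4 + 5*x^3 + x^2 - 21*x - 18) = (x + 1)*(x + 3)*(x^3 + 4*x^2 - 3*x - 18) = (x + 1)*(x + 3)^2*(x^2 + x - 6) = (x - 2)*(x + 1)*(x + 3)^2*(x + 3)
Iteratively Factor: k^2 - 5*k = (k - 5)*(k)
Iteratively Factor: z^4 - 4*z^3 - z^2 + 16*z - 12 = (z - 3)*(z^3 - z^2 - 4*z + 4) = (z - 3)*(z - 2)*(z^2 + z - 2) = (z - 3)*(z - 2)*(z - 1)*(z + 2)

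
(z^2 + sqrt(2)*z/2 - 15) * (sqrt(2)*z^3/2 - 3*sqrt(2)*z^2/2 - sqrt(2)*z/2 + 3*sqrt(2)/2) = sqrt(2)*z^5/2 - 3*sqrt(2)*z^4/2 + z^4/2 - 8*sqrt(2)*z^3 - 3*z^3/2 - z^2/2 + 24*sqrt(2)*z^2 + 3*z/2 + 15*sqrt(2)*z/2 - 45*sqrt(2)/2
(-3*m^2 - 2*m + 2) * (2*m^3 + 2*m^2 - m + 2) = -6*m^5 - 10*m^4 + 3*m^3 - 6*m + 4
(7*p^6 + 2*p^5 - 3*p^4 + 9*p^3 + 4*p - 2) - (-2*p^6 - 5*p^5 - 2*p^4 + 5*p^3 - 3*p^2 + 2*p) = 9*p^6 + 7*p^5 - p^4 + 4*p^3 + 3*p^2 + 2*p - 2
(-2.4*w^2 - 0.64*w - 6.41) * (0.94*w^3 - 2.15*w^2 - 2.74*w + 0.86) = -2.256*w^5 + 4.5584*w^4 + 1.9266*w^3 + 13.4711*w^2 + 17.013*w - 5.5126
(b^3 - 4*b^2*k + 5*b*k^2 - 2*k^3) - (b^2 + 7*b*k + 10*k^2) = b^3 - 4*b^2*k - b^2 + 5*b*k^2 - 7*b*k - 2*k^3 - 10*k^2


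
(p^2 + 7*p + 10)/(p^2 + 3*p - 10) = (p + 2)/(p - 2)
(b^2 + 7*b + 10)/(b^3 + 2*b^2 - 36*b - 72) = (b + 5)/(b^2 - 36)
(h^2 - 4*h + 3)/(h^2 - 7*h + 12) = (h - 1)/(h - 4)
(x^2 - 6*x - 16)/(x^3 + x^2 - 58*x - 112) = 1/(x + 7)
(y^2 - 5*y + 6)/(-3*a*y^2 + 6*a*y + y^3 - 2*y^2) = (y - 3)/(y*(-3*a + y))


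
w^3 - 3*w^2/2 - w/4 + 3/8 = (w - 3/2)*(w - 1/2)*(w + 1/2)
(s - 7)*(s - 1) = s^2 - 8*s + 7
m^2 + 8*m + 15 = (m + 3)*(m + 5)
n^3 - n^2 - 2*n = n*(n - 2)*(n + 1)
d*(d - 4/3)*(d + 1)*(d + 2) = d^4 + 5*d^3/3 - 2*d^2 - 8*d/3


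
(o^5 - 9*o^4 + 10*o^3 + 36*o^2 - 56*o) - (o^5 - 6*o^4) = -3*o^4 + 10*o^3 + 36*o^2 - 56*o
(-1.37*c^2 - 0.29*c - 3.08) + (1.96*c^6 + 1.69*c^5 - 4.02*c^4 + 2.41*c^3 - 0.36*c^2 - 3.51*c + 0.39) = 1.96*c^6 + 1.69*c^5 - 4.02*c^4 + 2.41*c^3 - 1.73*c^2 - 3.8*c - 2.69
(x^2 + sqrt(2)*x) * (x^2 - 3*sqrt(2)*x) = x^4 - 2*sqrt(2)*x^3 - 6*x^2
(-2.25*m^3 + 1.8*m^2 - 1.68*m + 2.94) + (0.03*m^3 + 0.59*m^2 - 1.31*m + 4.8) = -2.22*m^3 + 2.39*m^2 - 2.99*m + 7.74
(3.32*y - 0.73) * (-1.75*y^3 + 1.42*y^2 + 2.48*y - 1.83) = -5.81*y^4 + 5.9919*y^3 + 7.197*y^2 - 7.886*y + 1.3359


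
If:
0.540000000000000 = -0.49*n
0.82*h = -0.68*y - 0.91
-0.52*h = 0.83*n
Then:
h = 1.76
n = -1.10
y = -3.46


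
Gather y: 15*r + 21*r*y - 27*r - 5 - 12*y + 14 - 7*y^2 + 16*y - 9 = -12*r - 7*y^2 + y*(21*r + 4)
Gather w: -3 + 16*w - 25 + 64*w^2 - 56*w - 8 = 64*w^2 - 40*w - 36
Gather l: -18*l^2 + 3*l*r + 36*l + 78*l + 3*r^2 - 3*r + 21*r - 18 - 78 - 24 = -18*l^2 + l*(3*r + 114) + 3*r^2 + 18*r - 120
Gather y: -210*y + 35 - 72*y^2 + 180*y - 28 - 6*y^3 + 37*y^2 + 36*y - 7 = -6*y^3 - 35*y^2 + 6*y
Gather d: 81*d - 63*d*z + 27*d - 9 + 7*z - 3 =d*(108 - 63*z) + 7*z - 12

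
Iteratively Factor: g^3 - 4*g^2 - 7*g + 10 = (g + 2)*(g^2 - 6*g + 5) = (g - 1)*(g + 2)*(g - 5)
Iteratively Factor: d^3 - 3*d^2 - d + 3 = (d - 1)*(d^2 - 2*d - 3) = (d - 3)*(d - 1)*(d + 1)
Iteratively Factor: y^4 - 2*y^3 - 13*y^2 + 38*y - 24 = (y + 4)*(y^3 - 6*y^2 + 11*y - 6) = (y - 2)*(y + 4)*(y^2 - 4*y + 3) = (y - 3)*(y - 2)*(y + 4)*(y - 1)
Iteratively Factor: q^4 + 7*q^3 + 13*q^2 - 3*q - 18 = (q + 2)*(q^3 + 5*q^2 + 3*q - 9) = (q + 2)*(q + 3)*(q^2 + 2*q - 3) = (q - 1)*(q + 2)*(q + 3)*(q + 3)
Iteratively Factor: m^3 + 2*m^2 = (m + 2)*(m^2) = m*(m + 2)*(m)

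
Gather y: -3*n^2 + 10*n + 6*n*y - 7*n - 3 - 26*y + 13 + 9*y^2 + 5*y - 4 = -3*n^2 + 3*n + 9*y^2 + y*(6*n - 21) + 6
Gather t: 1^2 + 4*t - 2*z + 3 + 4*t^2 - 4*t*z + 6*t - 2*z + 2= 4*t^2 + t*(10 - 4*z) - 4*z + 6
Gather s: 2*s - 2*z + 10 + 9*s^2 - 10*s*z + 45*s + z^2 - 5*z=9*s^2 + s*(47 - 10*z) + z^2 - 7*z + 10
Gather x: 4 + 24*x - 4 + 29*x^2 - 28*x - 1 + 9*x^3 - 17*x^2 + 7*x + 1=9*x^3 + 12*x^2 + 3*x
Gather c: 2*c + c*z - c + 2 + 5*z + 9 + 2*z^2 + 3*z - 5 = c*(z + 1) + 2*z^2 + 8*z + 6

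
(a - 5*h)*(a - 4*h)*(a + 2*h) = a^3 - 7*a^2*h + 2*a*h^2 + 40*h^3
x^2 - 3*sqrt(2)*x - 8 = (x - 4*sqrt(2))*(x + sqrt(2))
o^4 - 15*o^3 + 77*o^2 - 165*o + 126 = (o - 7)*(o - 3)^2*(o - 2)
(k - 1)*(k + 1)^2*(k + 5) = k^4 + 6*k^3 + 4*k^2 - 6*k - 5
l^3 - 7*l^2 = l^2*(l - 7)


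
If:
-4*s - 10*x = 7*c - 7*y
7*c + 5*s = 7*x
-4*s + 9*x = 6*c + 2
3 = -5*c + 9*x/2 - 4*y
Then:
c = -333/376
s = 721/376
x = 91/188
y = 339/376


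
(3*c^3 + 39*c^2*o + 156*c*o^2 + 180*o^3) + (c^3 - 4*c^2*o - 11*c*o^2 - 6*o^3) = 4*c^3 + 35*c^2*o + 145*c*o^2 + 174*o^3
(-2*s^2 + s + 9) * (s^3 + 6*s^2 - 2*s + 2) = -2*s^5 - 11*s^4 + 19*s^3 + 48*s^2 - 16*s + 18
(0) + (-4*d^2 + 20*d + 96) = -4*d^2 + 20*d + 96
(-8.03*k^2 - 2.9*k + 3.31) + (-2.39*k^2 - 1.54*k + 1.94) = -10.42*k^2 - 4.44*k + 5.25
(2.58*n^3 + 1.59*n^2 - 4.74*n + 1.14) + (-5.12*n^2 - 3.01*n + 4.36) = 2.58*n^3 - 3.53*n^2 - 7.75*n + 5.5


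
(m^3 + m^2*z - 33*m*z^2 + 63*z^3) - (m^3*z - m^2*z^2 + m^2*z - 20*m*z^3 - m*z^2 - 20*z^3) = -m^3*z + m^3 + m^2*z^2 + 20*m*z^3 - 32*m*z^2 + 83*z^3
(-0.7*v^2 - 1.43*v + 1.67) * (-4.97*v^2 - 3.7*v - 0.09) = 3.479*v^4 + 9.6971*v^3 - 2.9459*v^2 - 6.0503*v - 0.1503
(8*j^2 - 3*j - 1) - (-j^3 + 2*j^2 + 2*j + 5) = j^3 + 6*j^2 - 5*j - 6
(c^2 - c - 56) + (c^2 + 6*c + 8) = 2*c^2 + 5*c - 48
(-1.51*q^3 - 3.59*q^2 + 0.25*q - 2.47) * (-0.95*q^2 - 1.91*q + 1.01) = 1.4345*q^5 + 6.2946*q^4 + 5.0943*q^3 - 1.7569*q^2 + 4.9702*q - 2.4947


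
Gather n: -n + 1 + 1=2 - n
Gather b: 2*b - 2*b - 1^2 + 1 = 0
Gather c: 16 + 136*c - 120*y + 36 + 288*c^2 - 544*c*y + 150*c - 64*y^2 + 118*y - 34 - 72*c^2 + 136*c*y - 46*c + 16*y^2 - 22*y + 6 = 216*c^2 + c*(240 - 408*y) - 48*y^2 - 24*y + 24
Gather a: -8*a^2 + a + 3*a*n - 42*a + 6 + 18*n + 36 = -8*a^2 + a*(3*n - 41) + 18*n + 42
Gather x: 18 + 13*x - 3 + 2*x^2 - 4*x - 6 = 2*x^2 + 9*x + 9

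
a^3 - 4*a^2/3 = a^2*(a - 4/3)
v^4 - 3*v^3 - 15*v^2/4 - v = v*(v - 4)*(v + 1/2)^2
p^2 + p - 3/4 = (p - 1/2)*(p + 3/2)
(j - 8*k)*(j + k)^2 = j^3 - 6*j^2*k - 15*j*k^2 - 8*k^3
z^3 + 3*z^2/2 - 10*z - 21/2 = (z - 3)*(z + 1)*(z + 7/2)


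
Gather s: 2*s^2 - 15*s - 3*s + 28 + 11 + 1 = 2*s^2 - 18*s + 40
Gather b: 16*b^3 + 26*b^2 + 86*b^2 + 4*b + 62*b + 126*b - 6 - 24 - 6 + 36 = 16*b^3 + 112*b^2 + 192*b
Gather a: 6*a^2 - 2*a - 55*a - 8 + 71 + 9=6*a^2 - 57*a + 72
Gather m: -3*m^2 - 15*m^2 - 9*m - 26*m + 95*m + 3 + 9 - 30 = -18*m^2 + 60*m - 18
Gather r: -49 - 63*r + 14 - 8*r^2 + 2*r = -8*r^2 - 61*r - 35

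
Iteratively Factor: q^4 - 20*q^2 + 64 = (q - 2)*(q^3 + 2*q^2 - 16*q - 32) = (q - 4)*(q - 2)*(q^2 + 6*q + 8) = (q - 4)*(q - 2)*(q + 4)*(q + 2)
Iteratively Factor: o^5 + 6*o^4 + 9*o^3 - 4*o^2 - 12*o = (o)*(o^4 + 6*o^3 + 9*o^2 - 4*o - 12) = o*(o + 2)*(o^3 + 4*o^2 + o - 6) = o*(o - 1)*(o + 2)*(o^2 + 5*o + 6) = o*(o - 1)*(o + 2)*(o + 3)*(o + 2)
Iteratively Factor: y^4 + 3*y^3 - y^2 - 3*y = (y + 1)*(y^3 + 2*y^2 - 3*y) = (y - 1)*(y + 1)*(y^2 + 3*y) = y*(y - 1)*(y + 1)*(y + 3)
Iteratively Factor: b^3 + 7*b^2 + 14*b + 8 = (b + 1)*(b^2 + 6*b + 8) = (b + 1)*(b + 4)*(b + 2)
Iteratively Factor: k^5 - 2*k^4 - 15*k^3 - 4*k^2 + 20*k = (k - 5)*(k^4 + 3*k^3 - 4*k) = (k - 5)*(k - 1)*(k^3 + 4*k^2 + 4*k) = k*(k - 5)*(k - 1)*(k^2 + 4*k + 4) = k*(k - 5)*(k - 1)*(k + 2)*(k + 2)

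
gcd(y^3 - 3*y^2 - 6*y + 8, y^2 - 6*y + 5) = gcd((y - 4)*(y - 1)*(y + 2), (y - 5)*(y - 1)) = y - 1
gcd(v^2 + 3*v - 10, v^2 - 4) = v - 2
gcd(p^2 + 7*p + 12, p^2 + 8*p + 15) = p + 3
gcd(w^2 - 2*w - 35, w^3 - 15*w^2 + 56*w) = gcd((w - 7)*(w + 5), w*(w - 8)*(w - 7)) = w - 7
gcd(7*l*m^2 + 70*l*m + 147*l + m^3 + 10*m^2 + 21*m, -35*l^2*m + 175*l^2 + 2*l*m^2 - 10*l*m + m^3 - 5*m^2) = 7*l + m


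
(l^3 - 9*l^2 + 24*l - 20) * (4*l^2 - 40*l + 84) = 4*l^5 - 76*l^4 + 540*l^3 - 1796*l^2 + 2816*l - 1680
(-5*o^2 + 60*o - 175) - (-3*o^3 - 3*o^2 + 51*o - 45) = 3*o^3 - 2*o^2 + 9*o - 130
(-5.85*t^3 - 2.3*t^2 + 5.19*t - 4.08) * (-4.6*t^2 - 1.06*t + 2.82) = 26.91*t^5 + 16.781*t^4 - 37.933*t^3 + 6.7806*t^2 + 18.9606*t - 11.5056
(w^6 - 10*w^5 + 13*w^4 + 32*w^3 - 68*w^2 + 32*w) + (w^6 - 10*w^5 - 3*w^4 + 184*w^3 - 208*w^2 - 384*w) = 2*w^6 - 20*w^5 + 10*w^4 + 216*w^3 - 276*w^2 - 352*w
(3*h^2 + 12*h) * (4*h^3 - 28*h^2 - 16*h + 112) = 12*h^5 - 36*h^4 - 384*h^3 + 144*h^2 + 1344*h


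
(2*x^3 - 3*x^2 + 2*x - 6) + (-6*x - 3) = 2*x^3 - 3*x^2 - 4*x - 9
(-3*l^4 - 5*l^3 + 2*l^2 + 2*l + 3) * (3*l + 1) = -9*l^5 - 18*l^4 + l^3 + 8*l^2 + 11*l + 3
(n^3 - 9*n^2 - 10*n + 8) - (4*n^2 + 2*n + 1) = n^3 - 13*n^2 - 12*n + 7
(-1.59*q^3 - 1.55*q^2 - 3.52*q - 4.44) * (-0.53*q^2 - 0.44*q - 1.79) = 0.8427*q^5 + 1.5211*q^4 + 5.3937*q^3 + 6.6765*q^2 + 8.2544*q + 7.9476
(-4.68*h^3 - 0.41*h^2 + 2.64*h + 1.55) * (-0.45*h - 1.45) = 2.106*h^4 + 6.9705*h^3 - 0.5935*h^2 - 4.5255*h - 2.2475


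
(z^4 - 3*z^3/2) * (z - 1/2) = z^5 - 2*z^4 + 3*z^3/4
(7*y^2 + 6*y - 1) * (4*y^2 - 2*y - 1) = 28*y^4 + 10*y^3 - 23*y^2 - 4*y + 1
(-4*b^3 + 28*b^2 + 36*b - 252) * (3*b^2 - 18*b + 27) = -12*b^5 + 156*b^4 - 504*b^3 - 648*b^2 + 5508*b - 6804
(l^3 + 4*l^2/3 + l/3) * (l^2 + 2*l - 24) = l^5 + 10*l^4/3 - 21*l^3 - 94*l^2/3 - 8*l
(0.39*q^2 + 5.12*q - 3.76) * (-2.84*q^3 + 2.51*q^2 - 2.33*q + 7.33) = -1.1076*q^5 - 13.5619*q^4 + 22.6209*q^3 - 18.5085*q^2 + 46.2904*q - 27.5608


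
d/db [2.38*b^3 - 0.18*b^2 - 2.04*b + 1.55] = 7.14*b^2 - 0.36*b - 2.04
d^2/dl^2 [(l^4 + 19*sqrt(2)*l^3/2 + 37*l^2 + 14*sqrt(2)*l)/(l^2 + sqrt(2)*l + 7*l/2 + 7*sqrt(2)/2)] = 2*(8*l^6 + 24*sqrt(2)*l^5 + 84*l^5 + 342*l^4 + 252*sqrt(2)*l^4 - 56*l^3 + 1683*sqrt(2)*l^3 - 1512*sqrt(2)*l^2 + 6762*l^2 - 2352*l + 5586*sqrt(2)*l - 784*sqrt(2) + 4508)/(8*l^6 + 24*sqrt(2)*l^5 + 84*l^5 + 342*l^4 + 252*sqrt(2)*l^4 + 847*l^3 + 898*sqrt(2)*l^3 + 1197*sqrt(2)*l^2 + 1764*l^2 + 588*sqrt(2)*l + 2058*l + 686*sqrt(2))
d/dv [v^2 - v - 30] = 2*v - 1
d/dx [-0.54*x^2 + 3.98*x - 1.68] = 3.98 - 1.08*x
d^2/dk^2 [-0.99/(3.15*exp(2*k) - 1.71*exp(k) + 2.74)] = (-0.99*(6.3*exp(k) - 1.71)*(12.6*exp(k) - 3.42)*exp(k) + (12.474*exp(k) - 1.6929)*(3.15*exp(2*k) - 1.71*exp(k) + 2.74))*exp(k)/(3.15*exp(2*k) - 1.71*exp(k) + 2.74)^3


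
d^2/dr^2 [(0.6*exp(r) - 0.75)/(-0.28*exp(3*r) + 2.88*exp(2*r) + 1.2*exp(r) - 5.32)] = (-0.18816*exp(6*r) + 1.98072*exp(5*r) - 12.43584*exp(4*r) + 38.07168*exp(3*r) - 57.43656*exp(2*r) + 43.2144*exp(r) - 12.19344)*exp(r)/(0.021952*exp(9*r) - 0.677376*exp(8*r) + 6.685056*exp(7*r) - 16.830528*exp(6*r) - 54.390528*exp(5*r) + 109.211904*exp(4*r) + 132.361536*exp(3*r) - 221.550336*exp(2*r) - 101.88864*exp(r) + 150.568768)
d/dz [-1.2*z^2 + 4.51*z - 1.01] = 4.51 - 2.4*z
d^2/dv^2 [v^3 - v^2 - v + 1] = 6*v - 2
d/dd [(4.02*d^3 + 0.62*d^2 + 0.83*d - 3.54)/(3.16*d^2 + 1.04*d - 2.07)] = (12.7032*d^4 + 8.3616*d^3 - 26.9422*d^2 + 19.806*d + 1.9635)/(9.9856*d^4 + 6.5728*d^3 - 12.0008*d^2 - 4.3056*d + 4.2849)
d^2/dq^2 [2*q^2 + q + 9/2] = 4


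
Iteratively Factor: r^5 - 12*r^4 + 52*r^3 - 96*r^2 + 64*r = (r)*(r^4 - 12*r^3 + 52*r^2 - 96*r + 64) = r*(r - 4)*(r^3 - 8*r^2 + 20*r - 16) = r*(r - 4)*(r - 2)*(r^2 - 6*r + 8) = r*(r - 4)^2*(r - 2)*(r - 2)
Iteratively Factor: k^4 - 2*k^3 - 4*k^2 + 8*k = (k - 2)*(k^3 - 4*k) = k*(k - 2)*(k^2 - 4) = k*(k - 2)^2*(k + 2)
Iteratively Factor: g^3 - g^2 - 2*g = (g + 1)*(g^2 - 2*g) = (g - 2)*(g + 1)*(g)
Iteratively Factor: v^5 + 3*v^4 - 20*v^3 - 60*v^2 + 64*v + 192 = (v - 2)*(v^4 + 5*v^3 - 10*v^2 - 80*v - 96) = (v - 2)*(v + 4)*(v^3 + v^2 - 14*v - 24) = (v - 2)*(v + 2)*(v + 4)*(v^2 - v - 12) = (v - 2)*(v + 2)*(v + 3)*(v + 4)*(v - 4)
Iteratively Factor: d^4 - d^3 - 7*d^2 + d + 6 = (d - 1)*(d^3 - 7*d - 6) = (d - 1)*(d + 1)*(d^2 - d - 6) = (d - 1)*(d + 1)*(d + 2)*(d - 3)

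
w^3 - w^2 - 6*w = w*(w - 3)*(w + 2)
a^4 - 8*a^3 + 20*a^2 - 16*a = a*(a - 4)*(a - 2)^2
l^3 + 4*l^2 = l^2*(l + 4)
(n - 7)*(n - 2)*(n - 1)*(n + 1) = n^4 - 9*n^3 + 13*n^2 + 9*n - 14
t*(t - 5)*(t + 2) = t^3 - 3*t^2 - 10*t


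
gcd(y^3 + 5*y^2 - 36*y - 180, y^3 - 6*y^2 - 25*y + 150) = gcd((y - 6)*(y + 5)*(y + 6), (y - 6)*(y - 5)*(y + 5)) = y^2 - y - 30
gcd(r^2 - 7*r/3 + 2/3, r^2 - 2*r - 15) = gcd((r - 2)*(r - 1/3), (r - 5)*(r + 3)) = 1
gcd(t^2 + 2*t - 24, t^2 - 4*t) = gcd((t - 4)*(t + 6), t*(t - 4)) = t - 4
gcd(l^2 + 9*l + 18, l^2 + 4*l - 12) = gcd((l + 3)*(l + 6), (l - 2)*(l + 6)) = l + 6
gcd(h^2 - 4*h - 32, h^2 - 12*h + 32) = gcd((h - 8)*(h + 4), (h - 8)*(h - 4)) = h - 8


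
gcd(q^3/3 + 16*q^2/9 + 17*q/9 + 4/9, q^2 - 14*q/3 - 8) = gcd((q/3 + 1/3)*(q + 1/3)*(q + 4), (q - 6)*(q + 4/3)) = 1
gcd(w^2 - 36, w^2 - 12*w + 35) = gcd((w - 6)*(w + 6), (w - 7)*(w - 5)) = 1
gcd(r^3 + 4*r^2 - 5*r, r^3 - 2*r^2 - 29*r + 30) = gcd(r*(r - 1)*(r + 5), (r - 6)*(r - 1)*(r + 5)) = r^2 + 4*r - 5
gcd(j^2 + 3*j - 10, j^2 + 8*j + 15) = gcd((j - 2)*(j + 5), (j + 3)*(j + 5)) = j + 5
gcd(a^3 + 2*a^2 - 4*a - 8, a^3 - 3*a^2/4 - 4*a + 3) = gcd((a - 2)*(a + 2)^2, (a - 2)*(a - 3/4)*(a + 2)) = a^2 - 4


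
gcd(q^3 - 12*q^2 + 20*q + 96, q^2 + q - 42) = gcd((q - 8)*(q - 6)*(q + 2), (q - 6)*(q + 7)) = q - 6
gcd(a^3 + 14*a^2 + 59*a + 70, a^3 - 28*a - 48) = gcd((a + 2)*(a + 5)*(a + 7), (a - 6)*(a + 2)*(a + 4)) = a + 2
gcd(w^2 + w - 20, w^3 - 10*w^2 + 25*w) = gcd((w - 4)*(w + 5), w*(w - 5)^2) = 1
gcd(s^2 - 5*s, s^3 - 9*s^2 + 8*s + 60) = s - 5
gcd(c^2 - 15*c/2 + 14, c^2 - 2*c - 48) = 1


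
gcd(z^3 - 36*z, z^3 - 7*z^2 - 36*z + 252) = z^2 - 36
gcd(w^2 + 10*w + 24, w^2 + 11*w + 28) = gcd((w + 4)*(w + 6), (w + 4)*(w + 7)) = w + 4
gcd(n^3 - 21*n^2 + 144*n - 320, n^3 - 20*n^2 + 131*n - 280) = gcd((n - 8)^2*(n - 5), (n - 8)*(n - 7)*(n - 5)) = n^2 - 13*n + 40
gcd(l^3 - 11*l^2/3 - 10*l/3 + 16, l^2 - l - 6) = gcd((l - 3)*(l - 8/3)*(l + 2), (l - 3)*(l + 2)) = l^2 - l - 6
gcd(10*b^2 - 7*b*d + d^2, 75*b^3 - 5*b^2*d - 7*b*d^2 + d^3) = 5*b - d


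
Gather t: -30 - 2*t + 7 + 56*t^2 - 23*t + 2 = 56*t^2 - 25*t - 21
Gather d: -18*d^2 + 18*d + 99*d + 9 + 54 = -18*d^2 + 117*d + 63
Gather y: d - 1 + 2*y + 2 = d + 2*y + 1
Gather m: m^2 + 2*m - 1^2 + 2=m^2 + 2*m + 1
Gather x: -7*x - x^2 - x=-x^2 - 8*x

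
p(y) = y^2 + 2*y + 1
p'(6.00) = 14.00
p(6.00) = 49.00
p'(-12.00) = -22.00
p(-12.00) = 121.00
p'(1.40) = 4.80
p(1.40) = 5.76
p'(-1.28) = -0.56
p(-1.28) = 0.08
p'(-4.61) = -7.22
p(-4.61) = 13.03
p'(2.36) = 6.72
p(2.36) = 11.29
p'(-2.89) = -3.78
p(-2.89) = 3.57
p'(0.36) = 2.72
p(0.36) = 1.85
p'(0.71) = 3.42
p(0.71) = 2.92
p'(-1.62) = -1.24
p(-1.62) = 0.38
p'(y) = 2*y + 2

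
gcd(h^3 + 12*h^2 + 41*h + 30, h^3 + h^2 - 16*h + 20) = h + 5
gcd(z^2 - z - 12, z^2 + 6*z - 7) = 1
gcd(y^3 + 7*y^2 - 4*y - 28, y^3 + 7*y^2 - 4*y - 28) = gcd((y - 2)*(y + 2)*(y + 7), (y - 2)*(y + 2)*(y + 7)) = y^3 + 7*y^2 - 4*y - 28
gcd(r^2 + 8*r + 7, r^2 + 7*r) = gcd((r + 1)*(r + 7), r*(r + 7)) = r + 7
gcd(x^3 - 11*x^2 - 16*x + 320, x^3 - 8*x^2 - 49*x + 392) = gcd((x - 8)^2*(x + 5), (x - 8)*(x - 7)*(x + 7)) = x - 8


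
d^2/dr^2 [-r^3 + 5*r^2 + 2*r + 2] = 10 - 6*r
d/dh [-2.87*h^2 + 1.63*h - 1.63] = 1.63 - 5.74*h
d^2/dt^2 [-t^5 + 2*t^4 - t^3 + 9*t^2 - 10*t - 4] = -20*t^3 + 24*t^2 - 6*t + 18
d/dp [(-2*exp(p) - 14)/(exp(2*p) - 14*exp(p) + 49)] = 2*(exp(p) + 21)*exp(p)/(exp(3*p) - 21*exp(2*p) + 147*exp(p) - 343)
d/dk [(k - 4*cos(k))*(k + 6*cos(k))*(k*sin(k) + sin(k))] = -(k + 1)*(k - 4*cos(k))*(6*sin(k) - 1)*sin(k) + (k + 1)*(k + 6*cos(k))*(4*sin(k) + 1)*sin(k) + (k - 4*cos(k))*(k + 6*cos(k))*(k*cos(k) + sqrt(2)*sin(k + pi/4))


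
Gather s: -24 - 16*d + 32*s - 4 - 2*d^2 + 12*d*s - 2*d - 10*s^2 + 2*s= -2*d^2 - 18*d - 10*s^2 + s*(12*d + 34) - 28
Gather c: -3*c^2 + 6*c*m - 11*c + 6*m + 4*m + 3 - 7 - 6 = -3*c^2 + c*(6*m - 11) + 10*m - 10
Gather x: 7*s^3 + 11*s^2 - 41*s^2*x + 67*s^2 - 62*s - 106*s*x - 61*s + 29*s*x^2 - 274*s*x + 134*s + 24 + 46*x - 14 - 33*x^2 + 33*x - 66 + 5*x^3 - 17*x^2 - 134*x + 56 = 7*s^3 + 78*s^2 + 11*s + 5*x^3 + x^2*(29*s - 50) + x*(-41*s^2 - 380*s - 55)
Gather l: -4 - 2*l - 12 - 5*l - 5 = -7*l - 21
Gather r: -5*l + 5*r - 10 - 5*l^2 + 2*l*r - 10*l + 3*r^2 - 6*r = -5*l^2 - 15*l + 3*r^2 + r*(2*l - 1) - 10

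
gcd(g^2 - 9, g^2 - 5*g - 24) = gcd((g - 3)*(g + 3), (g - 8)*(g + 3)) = g + 3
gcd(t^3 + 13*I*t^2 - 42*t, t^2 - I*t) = t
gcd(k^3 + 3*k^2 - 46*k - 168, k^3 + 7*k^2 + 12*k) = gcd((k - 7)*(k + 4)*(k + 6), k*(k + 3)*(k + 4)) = k + 4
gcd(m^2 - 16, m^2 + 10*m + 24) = m + 4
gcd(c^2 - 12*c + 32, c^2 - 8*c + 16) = c - 4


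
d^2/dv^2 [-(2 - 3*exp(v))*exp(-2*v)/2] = (3*exp(v) - 8)*exp(-2*v)/2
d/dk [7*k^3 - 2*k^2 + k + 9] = 21*k^2 - 4*k + 1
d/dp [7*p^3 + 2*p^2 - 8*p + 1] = 21*p^2 + 4*p - 8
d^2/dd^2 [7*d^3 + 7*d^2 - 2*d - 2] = 42*d + 14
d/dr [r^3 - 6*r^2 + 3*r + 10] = 3*r^2 - 12*r + 3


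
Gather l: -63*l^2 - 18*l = -63*l^2 - 18*l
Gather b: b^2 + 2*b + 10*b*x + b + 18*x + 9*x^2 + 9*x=b^2 + b*(10*x + 3) + 9*x^2 + 27*x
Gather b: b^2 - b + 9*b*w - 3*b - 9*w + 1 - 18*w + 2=b^2 + b*(9*w - 4) - 27*w + 3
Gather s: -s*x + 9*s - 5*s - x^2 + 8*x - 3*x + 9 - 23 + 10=s*(4 - x) - x^2 + 5*x - 4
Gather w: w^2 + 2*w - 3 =w^2 + 2*w - 3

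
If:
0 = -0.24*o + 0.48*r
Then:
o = 2.0*r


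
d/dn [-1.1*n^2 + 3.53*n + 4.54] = 3.53 - 2.2*n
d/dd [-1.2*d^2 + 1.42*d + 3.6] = 1.42 - 2.4*d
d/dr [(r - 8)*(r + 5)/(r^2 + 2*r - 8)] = (5*r^2 + 64*r + 104)/(r^4 + 4*r^3 - 12*r^2 - 32*r + 64)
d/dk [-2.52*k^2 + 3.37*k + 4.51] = 3.37 - 5.04*k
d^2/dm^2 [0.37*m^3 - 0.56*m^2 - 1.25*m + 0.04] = 2.22*m - 1.12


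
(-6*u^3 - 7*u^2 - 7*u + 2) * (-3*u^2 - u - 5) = 18*u^5 + 27*u^4 + 58*u^3 + 36*u^2 + 33*u - 10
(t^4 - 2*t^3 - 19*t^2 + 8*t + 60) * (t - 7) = t^5 - 9*t^4 - 5*t^3 + 141*t^2 + 4*t - 420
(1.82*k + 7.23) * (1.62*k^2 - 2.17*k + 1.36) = 2.9484*k^3 + 7.7632*k^2 - 13.2139*k + 9.8328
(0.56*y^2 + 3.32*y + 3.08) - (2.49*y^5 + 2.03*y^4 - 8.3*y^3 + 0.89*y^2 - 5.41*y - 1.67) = -2.49*y^5 - 2.03*y^4 + 8.3*y^3 - 0.33*y^2 + 8.73*y + 4.75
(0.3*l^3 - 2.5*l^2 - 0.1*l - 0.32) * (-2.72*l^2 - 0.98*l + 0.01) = -0.816*l^5 + 6.506*l^4 + 2.725*l^3 + 0.9434*l^2 + 0.3126*l - 0.0032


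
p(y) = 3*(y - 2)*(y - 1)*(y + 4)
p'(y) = 3*(y - 2)*(y - 1) + 3*(y - 2)*(y + 4) + 3*(y - 1)*(y + 4)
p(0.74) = 4.66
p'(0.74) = -20.63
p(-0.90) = 51.24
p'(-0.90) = -28.11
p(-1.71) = 69.07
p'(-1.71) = -13.94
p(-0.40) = 36.29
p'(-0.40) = -30.96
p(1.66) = -3.81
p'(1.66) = 4.76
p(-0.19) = 29.79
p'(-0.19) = -30.82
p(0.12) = 20.45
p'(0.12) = -29.15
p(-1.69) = 68.79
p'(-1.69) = -14.44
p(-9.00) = -1650.00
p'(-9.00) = 645.00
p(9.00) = 2184.00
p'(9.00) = 753.00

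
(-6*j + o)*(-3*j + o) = 18*j^2 - 9*j*o + o^2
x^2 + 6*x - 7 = (x - 1)*(x + 7)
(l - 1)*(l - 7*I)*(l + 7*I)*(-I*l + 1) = -I*l^4 + l^3 + I*l^3 - l^2 - 49*I*l^2 + 49*l + 49*I*l - 49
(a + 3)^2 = a^2 + 6*a + 9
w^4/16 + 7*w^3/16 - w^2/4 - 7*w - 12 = (w/4 + 1)^2*(w - 4)*(w + 3)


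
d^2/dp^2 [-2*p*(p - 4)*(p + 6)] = -12*p - 8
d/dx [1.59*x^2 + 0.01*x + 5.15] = 3.18*x + 0.01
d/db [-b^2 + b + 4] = 1 - 2*b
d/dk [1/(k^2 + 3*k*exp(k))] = (-3*k*exp(k) - 2*k - 3*exp(k))/(k^2*(k + 3*exp(k))^2)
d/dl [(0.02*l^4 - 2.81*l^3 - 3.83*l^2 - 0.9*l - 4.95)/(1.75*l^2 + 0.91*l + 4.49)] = (0.07*l^5 - 4.8629*l^4 - 4.755*l^3 - 39.761*l^2 - 17.0684*l + 0.4635)/(3.0625*l^4 + 3.185*l^3 + 16.5431*l^2 + 8.1718*l + 20.1601)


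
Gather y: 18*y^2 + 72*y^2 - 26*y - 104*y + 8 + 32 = 90*y^2 - 130*y + 40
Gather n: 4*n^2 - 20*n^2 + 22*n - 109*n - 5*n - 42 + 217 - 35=-16*n^2 - 92*n + 140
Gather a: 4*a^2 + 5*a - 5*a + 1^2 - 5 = 4*a^2 - 4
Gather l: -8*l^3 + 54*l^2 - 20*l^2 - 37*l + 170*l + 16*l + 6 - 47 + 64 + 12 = -8*l^3 + 34*l^2 + 149*l + 35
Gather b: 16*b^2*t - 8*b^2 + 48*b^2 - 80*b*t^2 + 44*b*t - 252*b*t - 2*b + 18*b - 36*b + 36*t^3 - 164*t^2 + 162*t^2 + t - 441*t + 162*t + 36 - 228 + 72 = b^2*(16*t + 40) + b*(-80*t^2 - 208*t - 20) + 36*t^3 - 2*t^2 - 278*t - 120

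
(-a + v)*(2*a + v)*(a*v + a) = -2*a^3*v - 2*a^3 + a^2*v^2 + a^2*v + a*v^3 + a*v^2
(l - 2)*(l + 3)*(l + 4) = l^3 + 5*l^2 - 2*l - 24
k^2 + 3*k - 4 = (k - 1)*(k + 4)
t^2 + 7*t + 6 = (t + 1)*(t + 6)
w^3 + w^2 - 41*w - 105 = (w - 7)*(w + 3)*(w + 5)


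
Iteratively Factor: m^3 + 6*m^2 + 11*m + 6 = (m + 1)*(m^2 + 5*m + 6) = (m + 1)*(m + 2)*(m + 3)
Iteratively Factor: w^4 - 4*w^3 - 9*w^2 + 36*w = (w - 4)*(w^3 - 9*w) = (w - 4)*(w - 3)*(w^2 + 3*w) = w*(w - 4)*(w - 3)*(w + 3)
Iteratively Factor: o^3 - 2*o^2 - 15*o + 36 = (o + 4)*(o^2 - 6*o + 9) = (o - 3)*(o + 4)*(o - 3)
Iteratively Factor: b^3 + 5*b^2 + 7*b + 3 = (b + 1)*(b^2 + 4*b + 3) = (b + 1)*(b + 3)*(b + 1)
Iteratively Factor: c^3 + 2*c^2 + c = (c)*(c^2 + 2*c + 1) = c*(c + 1)*(c + 1)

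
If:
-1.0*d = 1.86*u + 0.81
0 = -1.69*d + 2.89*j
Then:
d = -1.86*u - 0.81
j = -1.08768166089965*u - 0.473667820069204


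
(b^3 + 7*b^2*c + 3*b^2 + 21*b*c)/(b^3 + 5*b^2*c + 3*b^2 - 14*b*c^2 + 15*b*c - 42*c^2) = b/(b - 2*c)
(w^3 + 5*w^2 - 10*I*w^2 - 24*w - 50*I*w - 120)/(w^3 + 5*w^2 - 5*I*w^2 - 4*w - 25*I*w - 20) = (w - 6*I)/(w - I)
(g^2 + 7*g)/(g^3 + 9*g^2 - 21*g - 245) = g/(g^2 + 2*g - 35)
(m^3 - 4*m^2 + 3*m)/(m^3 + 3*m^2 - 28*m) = (m^2 - 4*m + 3)/(m^2 + 3*m - 28)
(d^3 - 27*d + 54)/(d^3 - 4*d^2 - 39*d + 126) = (d - 3)/(d - 7)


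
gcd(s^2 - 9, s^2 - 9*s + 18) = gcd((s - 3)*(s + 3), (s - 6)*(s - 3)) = s - 3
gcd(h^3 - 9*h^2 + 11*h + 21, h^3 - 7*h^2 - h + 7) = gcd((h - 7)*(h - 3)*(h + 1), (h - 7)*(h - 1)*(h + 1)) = h^2 - 6*h - 7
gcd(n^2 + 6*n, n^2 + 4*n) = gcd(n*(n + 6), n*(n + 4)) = n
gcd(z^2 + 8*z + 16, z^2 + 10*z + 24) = z + 4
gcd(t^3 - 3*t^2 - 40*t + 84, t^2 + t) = 1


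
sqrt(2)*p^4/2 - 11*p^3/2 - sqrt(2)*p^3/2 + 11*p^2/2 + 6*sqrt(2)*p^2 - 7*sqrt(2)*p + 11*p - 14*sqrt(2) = (p - 2)*(p - 7*sqrt(2)/2)*(p - 2*sqrt(2))*(sqrt(2)*p/2 + sqrt(2)/2)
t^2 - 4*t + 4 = (t - 2)^2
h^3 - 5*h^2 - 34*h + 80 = (h - 8)*(h - 2)*(h + 5)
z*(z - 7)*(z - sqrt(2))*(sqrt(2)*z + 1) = sqrt(2)*z^4 - 7*sqrt(2)*z^3 - z^3 - sqrt(2)*z^2 + 7*z^2 + 7*sqrt(2)*z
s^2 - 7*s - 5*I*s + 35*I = (s - 7)*(s - 5*I)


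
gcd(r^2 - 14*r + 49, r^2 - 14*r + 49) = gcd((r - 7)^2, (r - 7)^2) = r^2 - 14*r + 49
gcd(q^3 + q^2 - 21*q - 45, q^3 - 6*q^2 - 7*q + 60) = q^2 - 2*q - 15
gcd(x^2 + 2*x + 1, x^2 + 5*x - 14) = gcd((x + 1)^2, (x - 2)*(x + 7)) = 1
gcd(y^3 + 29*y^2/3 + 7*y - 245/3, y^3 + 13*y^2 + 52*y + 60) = y + 5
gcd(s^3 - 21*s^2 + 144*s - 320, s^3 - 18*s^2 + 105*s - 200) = s^2 - 13*s + 40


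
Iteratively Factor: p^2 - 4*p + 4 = (p - 2)*(p - 2)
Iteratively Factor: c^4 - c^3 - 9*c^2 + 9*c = (c - 1)*(c^3 - 9*c) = (c - 3)*(c - 1)*(c^2 + 3*c) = c*(c - 3)*(c - 1)*(c + 3)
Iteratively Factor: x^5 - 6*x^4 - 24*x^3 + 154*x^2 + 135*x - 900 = (x - 5)*(x^4 - x^3 - 29*x^2 + 9*x + 180) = (x - 5)*(x - 3)*(x^3 + 2*x^2 - 23*x - 60) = (x - 5)^2*(x - 3)*(x^2 + 7*x + 12) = (x - 5)^2*(x - 3)*(x + 3)*(x + 4)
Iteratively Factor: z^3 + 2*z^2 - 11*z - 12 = (z + 1)*(z^2 + z - 12) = (z + 1)*(z + 4)*(z - 3)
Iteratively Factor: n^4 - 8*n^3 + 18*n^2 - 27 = (n + 1)*(n^3 - 9*n^2 + 27*n - 27) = (n - 3)*(n + 1)*(n^2 - 6*n + 9) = (n - 3)^2*(n + 1)*(n - 3)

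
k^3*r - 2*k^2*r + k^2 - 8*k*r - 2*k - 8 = (k - 4)*(k + 2)*(k*r + 1)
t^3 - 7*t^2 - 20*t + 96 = (t - 8)*(t - 3)*(t + 4)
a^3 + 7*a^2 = a^2*(a + 7)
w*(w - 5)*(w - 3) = w^3 - 8*w^2 + 15*w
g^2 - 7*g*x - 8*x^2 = (g - 8*x)*(g + x)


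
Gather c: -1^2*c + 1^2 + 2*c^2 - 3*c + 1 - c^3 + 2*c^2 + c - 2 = -c^3 + 4*c^2 - 3*c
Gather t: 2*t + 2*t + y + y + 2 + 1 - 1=4*t + 2*y + 2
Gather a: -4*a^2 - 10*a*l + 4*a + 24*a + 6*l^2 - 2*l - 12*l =-4*a^2 + a*(28 - 10*l) + 6*l^2 - 14*l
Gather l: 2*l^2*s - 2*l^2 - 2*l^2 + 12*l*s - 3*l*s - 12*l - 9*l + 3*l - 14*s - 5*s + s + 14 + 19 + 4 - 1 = l^2*(2*s - 4) + l*(9*s - 18) - 18*s + 36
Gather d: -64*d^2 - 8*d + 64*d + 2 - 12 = -64*d^2 + 56*d - 10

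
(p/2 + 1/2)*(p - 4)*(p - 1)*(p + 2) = p^4/2 - p^3 - 9*p^2/2 + p + 4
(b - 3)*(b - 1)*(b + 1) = b^3 - 3*b^2 - b + 3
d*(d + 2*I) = d^2 + 2*I*d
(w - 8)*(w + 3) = w^2 - 5*w - 24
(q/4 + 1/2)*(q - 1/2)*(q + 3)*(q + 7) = q^4/4 + 23*q^3/8 + 35*q^2/4 + 43*q/8 - 21/4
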